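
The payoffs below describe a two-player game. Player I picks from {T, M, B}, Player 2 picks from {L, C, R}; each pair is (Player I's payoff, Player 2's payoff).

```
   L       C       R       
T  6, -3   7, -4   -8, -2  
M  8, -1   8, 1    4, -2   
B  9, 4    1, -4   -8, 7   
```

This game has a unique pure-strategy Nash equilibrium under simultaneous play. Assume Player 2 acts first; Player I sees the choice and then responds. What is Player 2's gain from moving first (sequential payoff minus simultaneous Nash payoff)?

3

Solve by backward induction (Player 2 leads).
- L: BR = B, leader payoff 4.
- C: BR = M, leader payoff 1.
- R: BR = M, leader payoff -2.
Player 2's induced payoffs are 4, 1, -2, so Player 2 commits to L. Subgame-perfect outcome: (B, L) with payoffs (9, 4).
Under simultaneous play:
Player I's best replies: L→B; C→M; R→M.
Player 2's best replies: T→R; M→C; B→R.
Only (M, C) has each player best-responding; Nash payoffs (8, 1).
Player 2's commitment gain: 4 − 1 = 3.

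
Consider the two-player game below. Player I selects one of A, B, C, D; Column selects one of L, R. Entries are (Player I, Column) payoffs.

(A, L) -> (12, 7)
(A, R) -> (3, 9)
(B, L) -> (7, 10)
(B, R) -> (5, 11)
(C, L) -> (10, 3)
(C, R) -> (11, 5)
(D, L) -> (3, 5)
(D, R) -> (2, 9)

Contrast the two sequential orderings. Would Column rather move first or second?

If Player I leads: Column's best replies are A→R, B→R, C→R, D→R; Player I's induced payoffs 3, 5, 11, 2; outcome (C, R), payoffs (11, 5).
If Column leads: Player I's best replies are L→A, R→C; Column's induced payoffs 7, 5; outcome (A, L), payoffs (12, 7).
Column gets 7 moving first and 5 moving second, so Column prefers to move first.

first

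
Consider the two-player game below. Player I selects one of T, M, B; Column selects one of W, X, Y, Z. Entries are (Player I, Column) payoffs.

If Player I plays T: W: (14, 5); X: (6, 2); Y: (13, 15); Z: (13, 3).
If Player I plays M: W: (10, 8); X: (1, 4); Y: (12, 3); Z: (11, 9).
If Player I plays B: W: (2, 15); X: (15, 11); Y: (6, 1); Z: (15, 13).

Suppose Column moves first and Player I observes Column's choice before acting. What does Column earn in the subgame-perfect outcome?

Solve by backward induction (Column leads).
- W → Player I plays T (best of 14, 10, 2); Column gets 5.
- X → Player I plays B (best of 6, 1, 15); Column gets 11.
- Y → Player I plays T (best of 13, 12, 6); Column gets 15.
- Z → Player I plays B (best of 13, 11, 15); Column gets 13.
Maximizing over 5, 11, 15, 13, Column chooses Y. Subgame-perfect outcome: (T, Y) with payoffs (13, 15).

15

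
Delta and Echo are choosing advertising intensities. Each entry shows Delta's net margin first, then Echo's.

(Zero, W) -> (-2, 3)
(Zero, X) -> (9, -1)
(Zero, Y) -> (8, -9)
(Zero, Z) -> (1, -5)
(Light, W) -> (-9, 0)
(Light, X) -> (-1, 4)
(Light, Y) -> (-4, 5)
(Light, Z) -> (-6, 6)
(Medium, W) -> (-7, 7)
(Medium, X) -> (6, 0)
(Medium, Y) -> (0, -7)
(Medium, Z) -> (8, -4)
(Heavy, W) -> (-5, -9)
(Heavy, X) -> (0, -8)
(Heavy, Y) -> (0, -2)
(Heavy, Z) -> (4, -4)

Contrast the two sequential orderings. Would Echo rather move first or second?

If Delta leads: Echo's best replies are Zero→W, Light→Z, Medium→W, Heavy→Y; Delta's induced payoffs -2, -6, -7, 0; outcome (Heavy, Y), payoffs (0, -2).
If Echo leads: Delta's best replies are W→Zero, X→Zero, Y→Zero, Z→Medium; Echo's induced payoffs 3, -1, -9, -4; outcome (Zero, W), payoffs (-2, 3).
Echo gets 3 moving first and -2 moving second, so Echo prefers to move first.

first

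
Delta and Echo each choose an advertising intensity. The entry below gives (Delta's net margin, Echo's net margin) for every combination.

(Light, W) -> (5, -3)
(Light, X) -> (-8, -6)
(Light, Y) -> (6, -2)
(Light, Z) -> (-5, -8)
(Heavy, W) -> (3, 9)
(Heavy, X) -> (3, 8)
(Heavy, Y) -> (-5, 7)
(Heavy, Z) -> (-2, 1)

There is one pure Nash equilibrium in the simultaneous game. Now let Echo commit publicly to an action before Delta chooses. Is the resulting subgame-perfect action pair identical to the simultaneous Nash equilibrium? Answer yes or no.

Work backward from Delta's decision.
- W: BR = Light, leader payoff -3.
- X: BR = Heavy, leader payoff 8.
- Y: BR = Light, leader payoff -2.
- Z: BR = Heavy, leader payoff 1.
Echo's induced payoffs are -3, 8, -2, 1, so Echo commits to X. Subgame-perfect outcome: (Heavy, X) with payoffs (3, 8).
Under simultaneous play:
Delta's best replies: W→Light; X→Heavy; Y→Light; Z→Heavy.
Echo's best replies: Light→Y; Heavy→W.
Only (Light, Y) has each player best-responding; Nash payoffs (6, -2).
Sequential outcome (Heavy, X) differs from the Nash profile (Light, Y).

no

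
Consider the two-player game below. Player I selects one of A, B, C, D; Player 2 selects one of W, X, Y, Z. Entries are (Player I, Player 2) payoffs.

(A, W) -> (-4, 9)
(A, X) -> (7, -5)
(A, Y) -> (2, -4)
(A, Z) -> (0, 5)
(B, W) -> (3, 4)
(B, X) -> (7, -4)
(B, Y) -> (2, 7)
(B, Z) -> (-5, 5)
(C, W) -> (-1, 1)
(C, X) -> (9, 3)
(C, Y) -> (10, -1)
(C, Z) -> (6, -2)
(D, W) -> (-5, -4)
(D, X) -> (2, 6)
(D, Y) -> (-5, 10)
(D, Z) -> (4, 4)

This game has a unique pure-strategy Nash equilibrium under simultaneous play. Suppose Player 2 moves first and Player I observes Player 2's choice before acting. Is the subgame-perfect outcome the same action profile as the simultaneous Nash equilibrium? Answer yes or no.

Solve by backward induction (Player 2 leads).
- W → Player I plays B (best of -4, 3, -1, -5); Player 2 gets 4.
- X → Player I plays C (best of 7, 7, 9, 2); Player 2 gets 3.
- Y → Player I plays C (best of 2, 2, 10, -5); Player 2 gets -1.
- Z → Player I plays C (best of 0, -5, 6, 4); Player 2 gets -2.
Among 4, 3, -1, -2, the best is 4 at W. Subgame-perfect outcome: (B, W) with payoffs (3, 4).
For the simultaneous game, intersect best replies.
Player I's best replies: W→B; X→C; Y→C; Z→C.
Player 2's best replies: A→W; B→Y; C→X; D→Y.
The unique mutual best reply is (C, X), giving (9, 3).
Sequential outcome (B, W) differs from the Nash profile (C, X).

no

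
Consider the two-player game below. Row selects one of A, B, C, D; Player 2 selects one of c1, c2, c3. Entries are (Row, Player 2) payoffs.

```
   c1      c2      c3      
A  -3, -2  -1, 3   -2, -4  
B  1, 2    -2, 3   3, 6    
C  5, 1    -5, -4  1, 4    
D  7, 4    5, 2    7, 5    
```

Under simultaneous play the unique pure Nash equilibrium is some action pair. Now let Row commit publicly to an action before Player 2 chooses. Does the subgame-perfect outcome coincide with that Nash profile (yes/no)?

Work backward from Player 2's decision.
- A: BR = c2, leader payoff -1.
- B: BR = c3, leader payoff 3.
- C: BR = c3, leader payoff 1.
- D: BR = c3, leader payoff 7.
Among -1, 3, 1, 7, the best is 7 at D. Subgame-perfect outcome: (D, c3) with payoffs (7, 5).
Under simultaneous play:
Row's best replies: c1→D; c2→D; c3→D.
Player 2's best replies: A→c2; B→c3; C→c3; D→c3.
Only (D, c3) has each player best-responding; Nash payoffs (7, 5).
Sequential outcome (D, c3) coincides with the Nash profile (D, c3).

yes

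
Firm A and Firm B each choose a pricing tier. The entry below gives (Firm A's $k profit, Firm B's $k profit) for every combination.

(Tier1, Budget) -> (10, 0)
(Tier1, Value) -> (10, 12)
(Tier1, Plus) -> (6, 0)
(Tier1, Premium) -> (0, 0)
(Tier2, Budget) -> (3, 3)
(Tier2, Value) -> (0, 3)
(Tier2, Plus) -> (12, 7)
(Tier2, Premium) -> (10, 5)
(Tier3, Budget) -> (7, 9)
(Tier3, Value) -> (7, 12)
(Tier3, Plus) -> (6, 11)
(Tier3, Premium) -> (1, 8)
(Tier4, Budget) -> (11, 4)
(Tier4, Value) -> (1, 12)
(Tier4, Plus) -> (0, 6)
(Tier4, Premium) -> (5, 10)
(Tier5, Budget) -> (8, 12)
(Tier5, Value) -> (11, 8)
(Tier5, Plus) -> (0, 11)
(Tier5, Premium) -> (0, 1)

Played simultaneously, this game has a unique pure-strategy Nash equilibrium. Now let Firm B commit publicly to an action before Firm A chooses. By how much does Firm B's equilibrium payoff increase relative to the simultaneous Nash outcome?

Backward induction with Firm B moving first.
- Budget → Firm A plays Tier4 (best of 10, 3, 7, 11, 8); Firm B gets 4.
- Value → Firm A plays Tier5 (best of 10, 0, 7, 1, 11); Firm B gets 8.
- Plus → Firm A plays Tier2 (best of 6, 12, 6, 0, 0); Firm B gets 7.
- Premium → Firm A plays Tier2 (best of 0, 10, 1, 5, 0); Firm B gets 5.
Maximizing over 4, 8, 7, 5, Firm B chooses Value. Subgame-perfect outcome: (Tier5, Value) with payoffs (11, 8).
Under simultaneous play:
Firm A's best replies: Budget→Tier4; Value→Tier5; Plus→Tier2; Premium→Tier2.
Firm B's best replies: Tier1→Value; Tier2→Plus; Tier3→Value; Tier4→Value; Tier5→Budget.
The unique mutual best reply is (Tier2, Plus), giving (12, 7).
Firm B's commitment gain: 8 − 7 = 1.

1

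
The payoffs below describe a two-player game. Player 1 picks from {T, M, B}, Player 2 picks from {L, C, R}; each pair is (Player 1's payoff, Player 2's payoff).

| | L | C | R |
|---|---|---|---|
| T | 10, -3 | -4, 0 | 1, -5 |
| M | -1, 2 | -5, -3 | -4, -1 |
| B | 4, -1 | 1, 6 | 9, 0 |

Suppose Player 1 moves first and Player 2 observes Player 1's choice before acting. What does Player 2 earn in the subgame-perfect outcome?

6

Solve by backward induction (Player 1 leads).
- T: BR = C, leader payoff -4.
- M: BR = L, leader payoff -1.
- B: BR = C, leader payoff 1.
Maximizing over -4, -1, 1, Player 1 chooses B. Subgame-perfect outcome: (B, C) with payoffs (1, 6).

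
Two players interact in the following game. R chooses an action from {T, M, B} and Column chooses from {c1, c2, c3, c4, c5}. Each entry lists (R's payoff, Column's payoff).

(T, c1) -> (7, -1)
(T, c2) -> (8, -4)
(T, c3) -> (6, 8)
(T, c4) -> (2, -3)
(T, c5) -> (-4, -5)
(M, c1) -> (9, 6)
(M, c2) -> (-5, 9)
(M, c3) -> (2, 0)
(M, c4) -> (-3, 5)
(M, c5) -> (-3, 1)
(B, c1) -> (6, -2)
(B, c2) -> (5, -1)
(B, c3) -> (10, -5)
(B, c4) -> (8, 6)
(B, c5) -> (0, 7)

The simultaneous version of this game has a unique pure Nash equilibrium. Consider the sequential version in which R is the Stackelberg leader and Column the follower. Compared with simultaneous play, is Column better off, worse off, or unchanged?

Backward induction with R moving first.
- T: Column compares -1, -4, 8, -3, -5 and picks c3; R would get 6.
- M: Column compares 6, 9, 0, 5, 1 and picks c2; R would get -5.
- B: Column compares -2, -1, -5, 6, 7 and picks c5; R would get 0.
Among 6, -5, 0, the best is 6 at T. Subgame-perfect outcome: (T, c3) with payoffs (6, 8).
For the simultaneous game, intersect best replies.
R's best replies: c1→M; c2→T; c3→B; c4→B; c5→B.
Column's best replies: T→c3; M→c2; B→c5.
Only (B, c5) has each player best-responding; Nash payoffs (0, 7).
Column earns 8 sequentially versus 7 at the Nash outcome: better off.

better off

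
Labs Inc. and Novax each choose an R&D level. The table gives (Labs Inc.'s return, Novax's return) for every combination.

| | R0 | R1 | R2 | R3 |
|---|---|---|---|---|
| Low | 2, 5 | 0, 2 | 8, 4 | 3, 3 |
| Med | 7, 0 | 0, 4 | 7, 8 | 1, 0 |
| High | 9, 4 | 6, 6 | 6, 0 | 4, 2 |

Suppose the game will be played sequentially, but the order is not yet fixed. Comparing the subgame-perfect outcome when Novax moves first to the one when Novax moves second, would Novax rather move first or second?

If Labs Inc. leads: Novax's best replies are Low→R0, Med→R2, High→R1; Labs Inc.'s induced payoffs 2, 7, 6; outcome (Med, R2), payoffs (7, 8).
If Novax leads: Labs Inc.'s best replies are R0→High, R1→High, R2→Low, R3→High; Novax's induced payoffs 4, 6, 4, 2; outcome (High, R1), payoffs (6, 6).
Novax gets 6 moving first and 8 moving second, so Novax prefers to move second.

second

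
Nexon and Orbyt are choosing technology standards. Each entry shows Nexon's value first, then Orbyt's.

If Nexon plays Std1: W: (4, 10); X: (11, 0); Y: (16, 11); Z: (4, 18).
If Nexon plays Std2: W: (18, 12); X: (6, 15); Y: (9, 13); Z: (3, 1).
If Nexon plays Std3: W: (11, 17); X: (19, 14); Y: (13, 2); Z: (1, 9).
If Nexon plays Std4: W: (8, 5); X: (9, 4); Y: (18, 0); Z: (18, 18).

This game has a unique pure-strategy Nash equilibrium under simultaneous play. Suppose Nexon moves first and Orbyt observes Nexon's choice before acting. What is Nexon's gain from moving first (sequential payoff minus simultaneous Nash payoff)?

0

Backward induction with Nexon moving first.
- Std1: BR = Z, leader payoff 4.
- Std2: BR = X, leader payoff 6.
- Std3: BR = W, leader payoff 11.
- Std4: BR = Z, leader payoff 18.
Nexon's induced payoffs are 4, 6, 11, 18, so Nexon commits to Std4. Subgame-perfect outcome: (Std4, Z) with payoffs (18, 18).
Under simultaneous play:
Nexon's best replies: W→Std2; X→Std3; Y→Std4; Z→Std4.
Orbyt's best replies: Std1→Z; Std2→X; Std3→W; Std4→Z.
Only (Std4, Z) has each player best-responding; Nash payoffs (18, 18).
Nexon's commitment gain: 18 − 18 = 0.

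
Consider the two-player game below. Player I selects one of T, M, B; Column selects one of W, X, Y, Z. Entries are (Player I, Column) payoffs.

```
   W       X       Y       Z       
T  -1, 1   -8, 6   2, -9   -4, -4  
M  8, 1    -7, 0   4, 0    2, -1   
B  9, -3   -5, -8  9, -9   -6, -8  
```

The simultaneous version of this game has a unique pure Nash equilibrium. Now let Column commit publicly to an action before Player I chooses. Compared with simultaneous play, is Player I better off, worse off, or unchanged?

Player I best-responds to each possible Column move:
- W: BR = B, leader payoff -3.
- X: BR = B, leader payoff -8.
- Y: BR = B, leader payoff -9.
- Z: BR = M, leader payoff -1.
Among -3, -8, -9, -1, the best is -1 at Z. Subgame-perfect outcome: (M, Z) with payoffs (2, -1).
For the simultaneous game, intersect best replies.
Player I's best replies: W→B; X→B; Y→B; Z→M.
Column's best replies: T→X; M→W; B→W.
Only (B, W) has each player best-responding; Nash payoffs (9, -3).
Player I earns 2 sequentially versus 9 at the Nash outcome: worse off.

worse off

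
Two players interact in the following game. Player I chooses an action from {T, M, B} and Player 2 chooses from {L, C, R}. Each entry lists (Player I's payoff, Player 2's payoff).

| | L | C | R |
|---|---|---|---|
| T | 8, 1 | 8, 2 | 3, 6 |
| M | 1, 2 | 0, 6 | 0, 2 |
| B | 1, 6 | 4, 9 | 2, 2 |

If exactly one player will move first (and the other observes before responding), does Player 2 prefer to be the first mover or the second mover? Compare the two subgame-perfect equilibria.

If Player I leads: Player 2's best replies are T→R, M→C, B→C; Player I's induced payoffs 3, 0, 4; outcome (B, C), payoffs (4, 9).
If Player 2 leads: Player I's best replies are L→T, C→T, R→T; Player 2's induced payoffs 1, 2, 6; outcome (T, R), payoffs (3, 6).
Player 2 gets 6 moving first and 9 moving second, so Player 2 prefers to move second.

second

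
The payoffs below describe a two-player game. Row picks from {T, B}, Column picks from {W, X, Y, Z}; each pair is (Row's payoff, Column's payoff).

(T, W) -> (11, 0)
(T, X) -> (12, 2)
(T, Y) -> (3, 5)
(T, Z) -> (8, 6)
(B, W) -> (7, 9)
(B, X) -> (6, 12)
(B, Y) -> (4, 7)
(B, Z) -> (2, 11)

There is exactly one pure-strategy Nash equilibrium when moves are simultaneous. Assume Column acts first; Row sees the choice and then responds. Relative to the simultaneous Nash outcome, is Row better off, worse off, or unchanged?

Work backward from Row's decision.
- W → Row plays T (best of 11, 7); Column gets 0.
- X → Row plays T (best of 12, 6); Column gets 2.
- Y → Row plays B (best of 3, 4); Column gets 7.
- Z → Row plays T (best of 8, 2); Column gets 6.
Among 0, 2, 7, 6, the best is 7 at Y. Subgame-perfect outcome: (B, Y) with payoffs (4, 7).
Now find the simultaneous Nash equilibrium.
Row's best replies: W→T; X→T; Y→B; Z→T.
Column's best replies: T→Z; B→X.
The unique mutual best reply is (T, Z), giving (8, 6).
Row earns 4 sequentially versus 8 at the Nash outcome: worse off.

worse off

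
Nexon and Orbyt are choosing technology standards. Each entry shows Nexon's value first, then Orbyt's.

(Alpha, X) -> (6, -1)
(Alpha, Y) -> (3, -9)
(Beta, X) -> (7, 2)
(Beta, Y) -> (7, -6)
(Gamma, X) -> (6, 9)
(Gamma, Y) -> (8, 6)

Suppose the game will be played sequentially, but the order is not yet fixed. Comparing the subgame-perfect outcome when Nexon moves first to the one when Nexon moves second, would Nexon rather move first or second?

second

If Nexon leads: Orbyt's best replies are Alpha→X, Beta→X, Gamma→X; Nexon's induced payoffs 6, 7, 6; outcome (Beta, X), payoffs (7, 2).
If Orbyt leads: Nexon's best replies are X→Beta, Y→Gamma; Orbyt's induced payoffs 2, 6; outcome (Gamma, Y), payoffs (8, 6).
Nexon gets 7 moving first and 8 moving second, so Nexon prefers to move second.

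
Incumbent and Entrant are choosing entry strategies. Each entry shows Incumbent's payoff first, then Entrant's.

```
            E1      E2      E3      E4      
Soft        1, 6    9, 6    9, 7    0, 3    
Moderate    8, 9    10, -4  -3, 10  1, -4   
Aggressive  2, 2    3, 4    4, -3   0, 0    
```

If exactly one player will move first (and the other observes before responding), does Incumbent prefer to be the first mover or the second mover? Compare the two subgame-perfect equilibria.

If Incumbent leads: Entrant's best replies are Soft→E3, Moderate→E3, Aggressive→E2; Incumbent's induced payoffs 9, -3, 3; outcome (Soft, E3), payoffs (9, 7).
If Entrant leads: Incumbent's best replies are E1→Moderate, E2→Moderate, E3→Soft, E4→Moderate; Entrant's induced payoffs 9, -4, 7, -4; outcome (Moderate, E1), payoffs (8, 9).
Incumbent gets 9 moving first and 8 moving second, so Incumbent prefers to move first.

first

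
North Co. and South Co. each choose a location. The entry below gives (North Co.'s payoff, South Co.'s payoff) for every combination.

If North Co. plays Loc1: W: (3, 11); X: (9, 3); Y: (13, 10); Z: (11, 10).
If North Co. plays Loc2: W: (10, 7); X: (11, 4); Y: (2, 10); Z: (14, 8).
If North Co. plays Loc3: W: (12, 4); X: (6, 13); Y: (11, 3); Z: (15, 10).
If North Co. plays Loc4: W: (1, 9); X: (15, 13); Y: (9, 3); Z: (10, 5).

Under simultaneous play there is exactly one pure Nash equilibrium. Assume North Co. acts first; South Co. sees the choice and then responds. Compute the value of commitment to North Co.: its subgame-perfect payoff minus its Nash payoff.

South Co. best-responds to each possible North Co. move:
- Loc1 → South Co. plays W (best of 11, 3, 10, 10); North Co. gets 3.
- Loc2 → South Co. plays Y (best of 7, 4, 10, 8); North Co. gets 2.
- Loc3 → South Co. plays X (best of 4, 13, 3, 10); North Co. gets 6.
- Loc4 → South Co. plays X (best of 9, 13, 3, 5); North Co. gets 15.
North Co.'s induced payoffs are 3, 2, 6, 15, so North Co. commits to Loc4. Subgame-perfect outcome: (Loc4, X) with payoffs (15, 13).
Now find the simultaneous Nash equilibrium.
North Co.'s best replies: W→Loc3; X→Loc4; Y→Loc1; Z→Loc3.
South Co.'s best replies: Loc1→W; Loc2→Y; Loc3→X; Loc4→X.
Only (Loc4, X) has each player best-responding; Nash payoffs (15, 13).
North Co.'s commitment gain: 15 − 15 = 0.

0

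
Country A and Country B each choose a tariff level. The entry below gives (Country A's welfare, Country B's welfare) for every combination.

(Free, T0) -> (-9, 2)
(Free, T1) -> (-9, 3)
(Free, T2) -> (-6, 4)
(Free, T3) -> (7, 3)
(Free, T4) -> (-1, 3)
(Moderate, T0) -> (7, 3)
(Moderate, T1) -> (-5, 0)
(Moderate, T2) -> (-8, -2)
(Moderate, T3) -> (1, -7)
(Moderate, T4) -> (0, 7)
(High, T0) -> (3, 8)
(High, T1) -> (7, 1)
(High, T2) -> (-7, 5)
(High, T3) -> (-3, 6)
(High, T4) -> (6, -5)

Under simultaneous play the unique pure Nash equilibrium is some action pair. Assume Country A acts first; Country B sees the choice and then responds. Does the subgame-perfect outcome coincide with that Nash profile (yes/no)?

no

Country B best-responds to each possible Country A move:
- Free: Country B compares 2, 3, 4, 3, 3 and picks T2; Country A would get -6.
- Moderate: Country B compares 3, 0, -2, -7, 7 and picks T4; Country A would get 0.
- High: Country B compares 8, 1, 5, 6, -5 and picks T0; Country A would get 3.
Among -6, 0, 3, the best is 3 at High. Subgame-perfect outcome: (High, T0) with payoffs (3, 8).
Now find the simultaneous Nash equilibrium.
Country A's best replies: T0→Moderate; T1→High; T2→Free; T3→Free; T4→High.
Country B's best replies: Free→T2; Moderate→T4; High→T0.
The unique mutual best reply is (Free, T2), giving (-6, 4).
Sequential outcome (High, T0) differs from the Nash profile (Free, T2).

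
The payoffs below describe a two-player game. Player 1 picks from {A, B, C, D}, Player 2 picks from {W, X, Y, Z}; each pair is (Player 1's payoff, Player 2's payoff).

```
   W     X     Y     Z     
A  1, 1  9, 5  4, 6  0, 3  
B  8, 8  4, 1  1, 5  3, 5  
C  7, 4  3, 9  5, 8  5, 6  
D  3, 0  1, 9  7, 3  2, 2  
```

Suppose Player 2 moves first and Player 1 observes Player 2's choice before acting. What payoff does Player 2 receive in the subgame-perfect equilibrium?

Backward induction with Player 2 moving first.
- W: Player 1 compares 1, 8, 7, 3 and picks B; Player 2 would get 8.
- X: Player 1 compares 9, 4, 3, 1 and picks A; Player 2 would get 5.
- Y: Player 1 compares 4, 1, 5, 7 and picks D; Player 2 would get 3.
- Z: Player 1 compares 0, 3, 5, 2 and picks C; Player 2 would get 6.
Among 8, 5, 3, 6, the best is 8 at W. Subgame-perfect outcome: (B, W) with payoffs (8, 8).

8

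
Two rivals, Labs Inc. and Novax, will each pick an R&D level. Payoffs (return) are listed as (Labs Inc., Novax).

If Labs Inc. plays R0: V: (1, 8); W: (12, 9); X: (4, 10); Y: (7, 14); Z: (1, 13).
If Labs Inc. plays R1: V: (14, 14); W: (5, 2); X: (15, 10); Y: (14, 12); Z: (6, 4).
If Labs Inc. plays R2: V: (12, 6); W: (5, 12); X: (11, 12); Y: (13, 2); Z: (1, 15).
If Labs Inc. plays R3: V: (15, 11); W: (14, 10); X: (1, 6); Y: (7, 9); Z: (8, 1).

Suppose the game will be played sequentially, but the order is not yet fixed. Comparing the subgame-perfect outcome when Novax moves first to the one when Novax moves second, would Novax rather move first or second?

first

If Labs Inc. leads: Novax's best replies are R0→Y, R1→V, R2→Z, R3→V; Labs Inc.'s induced payoffs 7, 14, 1, 15; outcome (R3, V), payoffs (15, 11).
If Novax leads: Labs Inc.'s best replies are V→R3, W→R3, X→R1, Y→R1, Z→R3; Novax's induced payoffs 11, 10, 10, 12, 1; outcome (R1, Y), payoffs (14, 12).
Novax gets 12 moving first and 11 moving second, so Novax prefers to move first.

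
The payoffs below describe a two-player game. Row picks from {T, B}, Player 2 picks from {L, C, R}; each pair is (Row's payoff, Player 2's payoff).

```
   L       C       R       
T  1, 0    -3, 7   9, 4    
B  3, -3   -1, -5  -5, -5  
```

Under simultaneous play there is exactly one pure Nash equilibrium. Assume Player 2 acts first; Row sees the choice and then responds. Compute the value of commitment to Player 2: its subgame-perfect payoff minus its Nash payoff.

7

Row best-responds to each possible Player 2 move:
- L: BR = B, leader payoff -3.
- C: BR = B, leader payoff -5.
- R: BR = T, leader payoff 4.
Among -3, -5, 4, the best is 4 at R. Subgame-perfect outcome: (T, R) with payoffs (9, 4).
Now find the simultaneous Nash equilibrium.
Row's best replies: L→B; C→B; R→T.
Player 2's best replies: T→C; B→L.
The unique mutual best reply is (B, L), giving (3, -3).
Player 2's commitment gain: 4 − -3 = 7.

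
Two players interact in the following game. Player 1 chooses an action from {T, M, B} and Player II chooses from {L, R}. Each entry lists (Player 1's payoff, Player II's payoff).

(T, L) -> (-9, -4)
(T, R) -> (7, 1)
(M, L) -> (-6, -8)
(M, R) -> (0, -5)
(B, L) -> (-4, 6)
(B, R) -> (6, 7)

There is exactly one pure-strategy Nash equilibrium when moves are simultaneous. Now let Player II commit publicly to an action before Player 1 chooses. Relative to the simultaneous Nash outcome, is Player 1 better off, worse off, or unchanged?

Backward induction with Player II moving first.
- L: BR = B, leader payoff 6.
- R: BR = T, leader payoff 1.
Maximizing over 6, 1, Player II chooses L. Subgame-perfect outcome: (B, L) with payoffs (-4, 6).
For the simultaneous game, intersect best replies.
Player 1's best replies: L→B; R→T.
Player II's best replies: T→R; M→R; B→R.
Only (T, R) has each player best-responding; Nash payoffs (7, 1).
Player 1 earns -4 sequentially versus 7 at the Nash outcome: worse off.

worse off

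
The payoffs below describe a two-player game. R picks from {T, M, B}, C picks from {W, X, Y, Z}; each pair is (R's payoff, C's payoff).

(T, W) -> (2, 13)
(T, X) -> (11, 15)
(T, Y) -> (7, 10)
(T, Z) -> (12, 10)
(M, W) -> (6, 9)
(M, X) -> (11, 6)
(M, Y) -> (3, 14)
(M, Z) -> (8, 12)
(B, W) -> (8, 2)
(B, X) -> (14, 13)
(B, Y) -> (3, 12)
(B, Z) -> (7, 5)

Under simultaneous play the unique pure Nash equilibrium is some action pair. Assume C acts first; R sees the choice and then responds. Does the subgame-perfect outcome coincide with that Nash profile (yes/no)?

Solve by backward induction (C leads).
- W: BR = B, leader payoff 2.
- X: BR = B, leader payoff 13.
- Y: BR = T, leader payoff 10.
- Z: BR = T, leader payoff 10.
C's induced payoffs are 2, 13, 10, 10, so C commits to X. Subgame-perfect outcome: (B, X) with payoffs (14, 13).
Under simultaneous play:
R's best replies: W→B; X→B; Y→T; Z→T.
C's best replies: T→X; M→Y; B→X.
Only (B, X) has each player best-responding; Nash payoffs (14, 13).
Sequential outcome (B, X) coincides with the Nash profile (B, X).

yes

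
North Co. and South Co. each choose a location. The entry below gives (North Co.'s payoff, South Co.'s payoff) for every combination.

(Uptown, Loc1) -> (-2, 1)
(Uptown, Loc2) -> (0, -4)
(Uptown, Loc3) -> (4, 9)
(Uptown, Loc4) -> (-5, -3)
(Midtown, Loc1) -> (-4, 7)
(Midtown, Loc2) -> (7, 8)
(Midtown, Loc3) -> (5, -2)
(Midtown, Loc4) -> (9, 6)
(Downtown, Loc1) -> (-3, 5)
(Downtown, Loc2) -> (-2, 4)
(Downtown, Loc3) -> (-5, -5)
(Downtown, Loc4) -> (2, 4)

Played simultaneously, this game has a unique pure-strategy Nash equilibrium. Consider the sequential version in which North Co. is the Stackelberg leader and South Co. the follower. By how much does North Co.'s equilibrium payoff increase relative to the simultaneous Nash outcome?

Backward induction with North Co. moving first.
- Uptown: BR = Loc3, leader payoff 4.
- Midtown: BR = Loc2, leader payoff 7.
- Downtown: BR = Loc1, leader payoff -3.
Maximizing over 4, 7, -3, North Co. chooses Midtown. Subgame-perfect outcome: (Midtown, Loc2) with payoffs (7, 8).
For the simultaneous game, intersect best replies.
North Co.'s best replies: Loc1→Uptown; Loc2→Midtown; Loc3→Midtown; Loc4→Midtown.
South Co.'s best replies: Uptown→Loc3; Midtown→Loc2; Downtown→Loc1.
Only (Midtown, Loc2) has each player best-responding; Nash payoffs (7, 8).
North Co.'s commitment gain: 7 − 7 = 0.

0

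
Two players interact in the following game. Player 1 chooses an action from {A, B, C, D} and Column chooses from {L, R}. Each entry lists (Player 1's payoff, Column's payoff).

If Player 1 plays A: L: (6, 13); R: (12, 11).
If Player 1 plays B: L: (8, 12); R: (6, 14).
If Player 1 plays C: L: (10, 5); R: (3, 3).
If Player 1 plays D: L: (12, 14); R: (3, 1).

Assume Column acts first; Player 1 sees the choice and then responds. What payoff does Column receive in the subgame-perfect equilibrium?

Solve by backward induction (Column leads).
- L: Player 1 compares 6, 8, 10, 12 and picks D; Column would get 14.
- R: Player 1 compares 12, 6, 3, 3 and picks A; Column would get 11.
Among 14, 11, the best is 14 at L. Subgame-perfect outcome: (D, L) with payoffs (12, 14).

14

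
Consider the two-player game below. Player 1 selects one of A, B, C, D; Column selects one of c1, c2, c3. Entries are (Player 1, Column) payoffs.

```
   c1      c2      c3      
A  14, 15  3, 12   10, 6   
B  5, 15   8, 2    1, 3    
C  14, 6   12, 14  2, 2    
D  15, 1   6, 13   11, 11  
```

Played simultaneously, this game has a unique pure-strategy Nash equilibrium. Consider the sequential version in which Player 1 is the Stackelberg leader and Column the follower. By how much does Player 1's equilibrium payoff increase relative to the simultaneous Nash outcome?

Work backward from Column's decision.
- A: Column compares 15, 12, 6 and picks c1; Player 1 would get 14.
- B: Column compares 15, 2, 3 and picks c1; Player 1 would get 5.
- C: Column compares 6, 14, 2 and picks c2; Player 1 would get 12.
- D: Column compares 1, 13, 11 and picks c2; Player 1 would get 6.
Maximizing over 14, 5, 12, 6, Player 1 chooses A. Subgame-perfect outcome: (A, c1) with payoffs (14, 15).
For the simultaneous game, intersect best replies.
Player 1's best replies: c1→D; c2→C; c3→D.
Column's best replies: A→c1; B→c1; C→c2; D→c2.
Only (C, c2) has each player best-responding; Nash payoffs (12, 14).
Player 1's commitment gain: 14 − 12 = 2.

2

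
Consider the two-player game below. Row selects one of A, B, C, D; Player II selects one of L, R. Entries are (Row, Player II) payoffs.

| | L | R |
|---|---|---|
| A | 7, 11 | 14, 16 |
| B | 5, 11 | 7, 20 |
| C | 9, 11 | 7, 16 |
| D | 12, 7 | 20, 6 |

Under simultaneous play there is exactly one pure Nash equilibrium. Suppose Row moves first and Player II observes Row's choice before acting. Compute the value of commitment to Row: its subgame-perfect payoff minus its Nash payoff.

2

Backward induction with Row moving first.
- A: BR = R, leader payoff 14.
- B: BR = R, leader payoff 7.
- C: BR = R, leader payoff 7.
- D: BR = L, leader payoff 12.
Maximizing over 14, 7, 7, 12, Row chooses A. Subgame-perfect outcome: (A, R) with payoffs (14, 16).
Under simultaneous play:
Row's best replies: L→D; R→D.
Player II's best replies: A→R; B→R; C→R; D→L.
Only (D, L) has each player best-responding; Nash payoffs (12, 7).
Row's commitment gain: 14 − 12 = 2.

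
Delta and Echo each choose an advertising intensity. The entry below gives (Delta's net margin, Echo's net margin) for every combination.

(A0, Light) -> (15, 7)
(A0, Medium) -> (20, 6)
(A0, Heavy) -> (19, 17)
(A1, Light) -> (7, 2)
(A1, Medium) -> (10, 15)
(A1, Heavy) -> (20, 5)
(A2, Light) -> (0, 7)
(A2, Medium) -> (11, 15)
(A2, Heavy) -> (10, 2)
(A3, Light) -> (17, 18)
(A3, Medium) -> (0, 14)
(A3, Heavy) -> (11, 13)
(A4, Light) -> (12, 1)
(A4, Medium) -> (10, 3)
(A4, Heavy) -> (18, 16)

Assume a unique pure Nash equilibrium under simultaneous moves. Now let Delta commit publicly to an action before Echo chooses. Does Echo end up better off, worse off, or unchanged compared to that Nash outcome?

worse off

Echo best-responds to each possible Delta move:
- A0: Echo compares 7, 6, 17 and picks Heavy; Delta would get 19.
- A1: Echo compares 2, 15, 5 and picks Medium; Delta would get 10.
- A2: Echo compares 7, 15, 2 and picks Medium; Delta would get 11.
- A3: Echo compares 18, 14, 13 and picks Light; Delta would get 17.
- A4: Echo compares 1, 3, 16 and picks Heavy; Delta would get 18.
Among 19, 10, 11, 17, 18, the best is 19 at A0. Subgame-perfect outcome: (A0, Heavy) with payoffs (19, 17).
Under simultaneous play:
Delta's best replies: Light→A3; Medium→A0; Heavy→A1.
Echo's best replies: A0→Heavy; A1→Medium; A2→Medium; A3→Light; A4→Heavy.
Only (A3, Light) has each player best-responding; Nash payoffs (17, 18).
Echo earns 17 sequentially versus 18 at the Nash outcome: worse off.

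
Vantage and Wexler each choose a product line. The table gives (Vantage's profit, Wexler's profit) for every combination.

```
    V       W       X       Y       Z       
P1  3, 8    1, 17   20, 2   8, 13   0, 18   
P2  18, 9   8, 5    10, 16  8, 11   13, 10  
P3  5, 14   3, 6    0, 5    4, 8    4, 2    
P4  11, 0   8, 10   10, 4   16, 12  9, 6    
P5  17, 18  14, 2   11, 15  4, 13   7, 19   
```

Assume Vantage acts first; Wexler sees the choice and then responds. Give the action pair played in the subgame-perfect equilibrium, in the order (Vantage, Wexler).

Backward induction with Vantage moving first.
- P1: BR = Z, leader payoff 0.
- P2: BR = X, leader payoff 10.
- P3: BR = V, leader payoff 5.
- P4: BR = Y, leader payoff 16.
- P5: BR = Z, leader payoff 7.
Among 0, 10, 5, 16, 7, the best is 16 at P4. Subgame-perfect outcome: (P4, Y) with payoffs (16, 12).

(P4, Y)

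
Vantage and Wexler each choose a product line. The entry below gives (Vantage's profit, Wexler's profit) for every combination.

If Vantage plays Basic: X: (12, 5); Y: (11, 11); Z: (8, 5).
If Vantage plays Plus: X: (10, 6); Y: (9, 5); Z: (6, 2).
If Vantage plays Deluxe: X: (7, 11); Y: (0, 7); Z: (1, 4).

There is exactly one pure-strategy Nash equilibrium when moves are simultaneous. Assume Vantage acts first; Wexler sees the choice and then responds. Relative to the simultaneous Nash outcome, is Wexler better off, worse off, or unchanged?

Backward induction with Vantage moving first.
- Basic: BR = Y, leader payoff 11.
- Plus: BR = X, leader payoff 10.
- Deluxe: BR = X, leader payoff 7.
Vantage's induced payoffs are 11, 10, 7, so Vantage commits to Basic. Subgame-perfect outcome: (Basic, Y) with payoffs (11, 11).
Under simultaneous play:
Vantage's best replies: X→Basic; Y→Basic; Z→Basic.
Wexler's best replies: Basic→Y; Plus→X; Deluxe→X.
Only (Basic, Y) has each player best-responding; Nash payoffs (11, 11).
Wexler earns 11 sequentially versus 11 at the Nash outcome: unchanged.

unchanged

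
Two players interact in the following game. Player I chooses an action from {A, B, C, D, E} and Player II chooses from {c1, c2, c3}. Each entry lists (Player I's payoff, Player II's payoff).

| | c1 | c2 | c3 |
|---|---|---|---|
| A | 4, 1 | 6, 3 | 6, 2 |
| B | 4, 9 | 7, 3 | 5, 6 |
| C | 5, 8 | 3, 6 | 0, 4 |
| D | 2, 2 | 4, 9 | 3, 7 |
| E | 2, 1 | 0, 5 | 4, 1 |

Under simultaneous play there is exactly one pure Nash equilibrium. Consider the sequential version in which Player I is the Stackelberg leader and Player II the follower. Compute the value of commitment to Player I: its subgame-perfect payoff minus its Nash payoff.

1

Solve by backward induction (Player I leads).
- A: BR = c2, leader payoff 6.
- B: BR = c1, leader payoff 4.
- C: BR = c1, leader payoff 5.
- D: BR = c2, leader payoff 4.
- E: BR = c2, leader payoff 0.
Among 6, 4, 5, 4, 0, the best is 6 at A. Subgame-perfect outcome: (A, c2) with payoffs (6, 3).
For the simultaneous game, intersect best replies.
Player I's best replies: c1→C; c2→B; c3→A.
Player II's best replies: A→c2; B→c1; C→c1; D→c2; E→c2.
The unique mutual best reply is (C, c1), giving (5, 8).
Player I's commitment gain: 6 − 5 = 1.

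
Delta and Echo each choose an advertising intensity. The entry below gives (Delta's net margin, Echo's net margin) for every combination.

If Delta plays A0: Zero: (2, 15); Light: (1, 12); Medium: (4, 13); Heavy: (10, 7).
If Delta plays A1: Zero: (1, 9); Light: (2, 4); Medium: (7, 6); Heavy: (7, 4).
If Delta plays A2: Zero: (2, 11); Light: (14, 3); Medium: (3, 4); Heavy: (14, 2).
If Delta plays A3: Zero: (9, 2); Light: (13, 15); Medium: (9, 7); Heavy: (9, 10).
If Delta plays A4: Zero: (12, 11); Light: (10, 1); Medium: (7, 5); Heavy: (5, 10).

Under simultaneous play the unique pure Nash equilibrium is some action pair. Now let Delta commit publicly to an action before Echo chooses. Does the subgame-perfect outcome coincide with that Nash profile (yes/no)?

no

Work backward from Echo's decision.
- A0: Echo compares 15, 12, 13, 7 and picks Zero; Delta would get 2.
- A1: Echo compares 9, 4, 6, 4 and picks Zero; Delta would get 1.
- A2: Echo compares 11, 3, 4, 2 and picks Zero; Delta would get 2.
- A3: Echo compares 2, 15, 7, 10 and picks Light; Delta would get 13.
- A4: Echo compares 11, 1, 5, 10 and picks Zero; Delta would get 12.
Delta's induced payoffs are 2, 1, 2, 13, 12, so Delta commits to A3. Subgame-perfect outcome: (A3, Light) with payoffs (13, 15).
For the simultaneous game, intersect best replies.
Delta's best replies: Zero→A4; Light→A2; Medium→A3; Heavy→A2.
Echo's best replies: A0→Zero; A1→Zero; A2→Zero; A3→Light; A4→Zero.
Only (A4, Zero) has each player best-responding; Nash payoffs (12, 11).
Sequential outcome (A3, Light) differs from the Nash profile (A4, Zero).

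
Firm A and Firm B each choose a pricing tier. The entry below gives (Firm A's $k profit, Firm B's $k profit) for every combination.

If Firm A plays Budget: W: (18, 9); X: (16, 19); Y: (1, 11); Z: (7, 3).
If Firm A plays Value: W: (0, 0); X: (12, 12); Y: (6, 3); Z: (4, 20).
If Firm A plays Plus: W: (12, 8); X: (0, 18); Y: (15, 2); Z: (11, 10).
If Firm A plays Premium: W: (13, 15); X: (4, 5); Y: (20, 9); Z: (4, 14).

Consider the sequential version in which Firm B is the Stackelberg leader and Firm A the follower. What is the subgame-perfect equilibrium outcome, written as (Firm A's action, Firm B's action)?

(Budget, X)

Backward induction with Firm B moving first.
- W → Firm A plays Budget (best of 18, 0, 12, 13); Firm B gets 9.
- X → Firm A plays Budget (best of 16, 12, 0, 4); Firm B gets 19.
- Y → Firm A plays Premium (best of 1, 6, 15, 20); Firm B gets 9.
- Z → Firm A plays Plus (best of 7, 4, 11, 4); Firm B gets 10.
Firm B's induced payoffs are 9, 19, 9, 10, so Firm B commits to X. Subgame-perfect outcome: (Budget, X) with payoffs (16, 19).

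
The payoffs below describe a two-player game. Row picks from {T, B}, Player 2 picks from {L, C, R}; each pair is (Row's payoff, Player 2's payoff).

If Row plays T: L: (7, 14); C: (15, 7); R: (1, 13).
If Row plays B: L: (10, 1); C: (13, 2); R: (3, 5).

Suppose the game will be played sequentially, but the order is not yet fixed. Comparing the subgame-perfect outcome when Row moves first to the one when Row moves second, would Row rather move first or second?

If Row leads: Player 2's best replies are T→L, B→R; Row's induced payoffs 7, 3; outcome (T, L), payoffs (7, 14).
If Player 2 leads: Row's best replies are L→B, C→T, R→B; Player 2's induced payoffs 1, 7, 5; outcome (T, C), payoffs (15, 7).
Row gets 7 moving first and 15 moving second, so Row prefers to move second.

second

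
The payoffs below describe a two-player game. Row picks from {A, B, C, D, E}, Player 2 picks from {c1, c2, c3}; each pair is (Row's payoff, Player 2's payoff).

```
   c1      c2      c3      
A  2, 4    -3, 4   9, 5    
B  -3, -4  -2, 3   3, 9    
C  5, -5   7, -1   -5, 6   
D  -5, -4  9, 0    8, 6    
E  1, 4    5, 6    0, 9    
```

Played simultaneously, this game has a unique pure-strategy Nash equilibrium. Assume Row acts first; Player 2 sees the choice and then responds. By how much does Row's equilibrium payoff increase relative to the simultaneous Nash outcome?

Backward induction with Row moving first.
- A → Player 2 plays c3 (best of 4, 4, 5); Row gets 9.
- B → Player 2 plays c3 (best of -4, 3, 9); Row gets 3.
- C → Player 2 plays c3 (best of -5, -1, 6); Row gets -5.
- D → Player 2 plays c3 (best of -4, 0, 6); Row gets 8.
- E → Player 2 plays c3 (best of 4, 6, 9); Row gets 0.
Maximizing over 9, 3, -5, 8, 0, Row chooses A. Subgame-perfect outcome: (A, c3) with payoffs (9, 5).
For the simultaneous game, intersect best replies.
Row's best replies: c1→C; c2→D; c3→A.
Player 2's best replies: A→c3; B→c3; C→c3; D→c3; E→c3.
The unique mutual best reply is (A, c3), giving (9, 5).
Row's commitment gain: 9 − 9 = 0.

0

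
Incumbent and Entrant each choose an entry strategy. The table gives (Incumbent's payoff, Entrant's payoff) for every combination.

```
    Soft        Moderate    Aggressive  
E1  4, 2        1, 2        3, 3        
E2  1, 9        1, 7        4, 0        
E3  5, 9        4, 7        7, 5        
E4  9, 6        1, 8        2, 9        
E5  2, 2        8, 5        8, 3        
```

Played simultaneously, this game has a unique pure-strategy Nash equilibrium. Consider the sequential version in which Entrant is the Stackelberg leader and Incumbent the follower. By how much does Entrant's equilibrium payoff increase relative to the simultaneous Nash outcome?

1

Incumbent best-responds to each possible Entrant move:
- Soft → Incumbent plays E4 (best of 4, 1, 5, 9, 2); Entrant gets 6.
- Moderate → Incumbent plays E5 (best of 1, 1, 4, 1, 8); Entrant gets 5.
- Aggressive → Incumbent plays E5 (best of 3, 4, 7, 2, 8); Entrant gets 3.
Maximizing over 6, 5, 3, Entrant chooses Soft. Subgame-perfect outcome: (E4, Soft) with payoffs (9, 6).
For the simultaneous game, intersect best replies.
Incumbent's best replies: Soft→E4; Moderate→E5; Aggressive→E5.
Entrant's best replies: E1→Aggressive; E2→Soft; E3→Soft; E4→Aggressive; E5→Moderate.
Only (E5, Moderate) has each player best-responding; Nash payoffs (8, 5).
Entrant's commitment gain: 6 − 5 = 1.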